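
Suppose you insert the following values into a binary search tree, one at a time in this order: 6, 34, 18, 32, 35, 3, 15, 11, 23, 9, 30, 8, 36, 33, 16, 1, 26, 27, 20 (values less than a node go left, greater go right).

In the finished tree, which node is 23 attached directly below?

6: root
34: right child of 6 (depth 1)
18: left child of 34 (depth 2)
32: right child of 18 (depth 3)
35: right child of 34 (depth 2)
3: left child of 6 (depth 1)
15: left child of 18 (depth 3)
11: left child of 15 (depth 4)
23: left child of 32 (depth 4)
9: left child of 11 (depth 5)
30: right child of 23 (depth 5)
8: left child of 9 (depth 6)
36: right child of 35 (depth 3)
33: right child of 32 (depth 4)
16: right child of 15 (depth 4)
1: left child of 3 (depth 2)
26: left child of 30 (depth 6)
27: right child of 26 (depth 7)
20: left child of 23 (depth 5)

32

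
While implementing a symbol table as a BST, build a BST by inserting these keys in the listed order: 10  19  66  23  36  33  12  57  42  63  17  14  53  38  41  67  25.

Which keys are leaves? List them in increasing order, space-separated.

14 25 41 53 63 67

Insert 10: tree is empty, so 10 becomes the root.
Insert 19: 19 > 10 → go right. Place as right child of 10.
Insert 66: 66 > 10 → go right; 66 > 19 → go right. Place as right child of 19.
Insert 23: 23 > 10 → go right; 23 > 19 → go right; 23 < 66 → go left. Place as left child of 66.
Insert 36: 36 > 10 → go right; 36 > 19 → go right; 36 < 66 → go left; 36 > 23 → go right. Place as right child of 23.
Insert 33: 33 > 10 → go right; 33 > 19 → go right; 33 < 66 → go left; 33 > 23 → go right; 33 < 36 → go left. Place as left child of 36.
Insert 12: 12 > 10 → go right; 12 < 19 → go left. Place as left child of 19.
Insert 57: 57 > 10 → go right; 57 > 19 → go right; 57 < 66 → go left; 57 > 23 → go right; 57 > 36 → go right. Place as right child of 36.
Insert 42: 42 > 10 → go right; 42 > 19 → go right; 42 < 66 → go left; 42 > 23 → go right; 42 > 36 → go right; 42 < 57 → go left. Place as left child of 57.
Insert 63: 63 > 10 → go right; 63 > 19 → go right; 63 < 66 → go left; 63 > 23 → go right; 63 > 36 → go right; 63 > 57 → go right. Place as right child of 57.
Insert 17: 17 > 10 → go right; 17 < 19 → go left; 17 > 12 → go right. Place as right child of 12.
Insert 14: 14 > 10 → go right; 14 < 19 → go left; 14 > 12 → go right; 14 < 17 → go left. Place as left child of 17.
Insert 53: 53 > 10 → go right; 53 > 19 → go right; 53 < 66 → go left; 53 > 23 → go right; 53 > 36 → go right; 53 < 57 → go left; 53 > 42 → go right. Place as right child of 42.
Insert 38: 38 > 10 → go right; 38 > 19 → go right; 38 < 66 → go left; 38 > 23 → go right; 38 > 36 → go right; 38 < 57 → go left; 38 < 42 → go left. Place as left child of 42.
Insert 41: 41 > 10 → go right; 41 > 19 → go right; 41 < 66 → go left; 41 > 23 → go right; 41 > 36 → go right; 41 < 57 → go left; 41 < 42 → go left; 41 > 38 → go right. Place as right child of 38.
Insert 67: 67 > 10 → go right; 67 > 19 → go right; 67 > 66 → go right. Place as right child of 66.
Insert 25: 25 > 10 → go right; 25 > 19 → go right; 25 < 66 → go left; 25 > 23 → go right; 25 < 36 → go left; 25 < 33 → go left. Place as left child of 33.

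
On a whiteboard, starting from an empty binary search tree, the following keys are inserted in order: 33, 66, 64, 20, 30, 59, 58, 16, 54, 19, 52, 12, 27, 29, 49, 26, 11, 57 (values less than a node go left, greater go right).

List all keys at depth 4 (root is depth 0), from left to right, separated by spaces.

Insert 33: tree is empty, so 33 becomes the root.
Insert 66: 66 > 33 → go right. Place as right child of 33.
Insert 64: 64 > 33 → go right; 64 < 66 → go left. Place as left child of 66.
Insert 20: 20 < 33 → go left. Place as left child of 33.
Insert 30: 30 < 33 → go left; 30 > 20 → go right. Place as right child of 20.
Insert 59: 59 > 33 → go right; 59 < 66 → go left; 59 < 64 → go left. Place as left child of 64.
Insert 58: 58 > 33 → go right; 58 < 66 → go left; 58 < 64 → go left; 58 < 59 → go left. Place as left child of 59.
Insert 16: 16 < 33 → go left; 16 < 20 → go left. Place as left child of 20.
Insert 54: 54 > 33 → go right; 54 < 66 → go left; 54 < 64 → go left; 54 < 59 → go left; 54 < 58 → go left. Place as left child of 58.
Insert 19: 19 < 33 → go left; 19 < 20 → go left; 19 > 16 → go right. Place as right child of 16.
Insert 52: 52 > 33 → go right; 52 < 66 → go left; 52 < 64 → go left; 52 < 59 → go left; 52 < 58 → go left; 52 < 54 → go left. Place as left child of 54.
Insert 12: 12 < 33 → go left; 12 < 20 → go left; 12 < 16 → go left. Place as left child of 16.
Insert 27: 27 < 33 → go left; 27 > 20 → go right; 27 < 30 → go left. Place as left child of 30.
Insert 29: 29 < 33 → go left; 29 > 20 → go right; 29 < 30 → go left; 29 > 27 → go right. Place as right child of 27.
Insert 49: 49 > 33 → go right; 49 < 66 → go left; 49 < 64 → go left; 49 < 59 → go left; 49 < 58 → go left; 49 < 54 → go left; 49 < 52 → go left. Place as left child of 52.
Insert 26: 26 < 33 → go left; 26 > 20 → go right; 26 < 30 → go left; 26 < 27 → go left. Place as left child of 27.
Insert 11: 11 < 33 → go left; 11 < 20 → go left; 11 < 16 → go left; 11 < 12 → go left. Place as left child of 12.
Insert 57: 57 > 33 → go right; 57 < 66 → go left; 57 < 64 → go left; 57 < 59 → go left; 57 < 58 → go left; 57 > 54 → go right. Place as right child of 54.

11 26 29 58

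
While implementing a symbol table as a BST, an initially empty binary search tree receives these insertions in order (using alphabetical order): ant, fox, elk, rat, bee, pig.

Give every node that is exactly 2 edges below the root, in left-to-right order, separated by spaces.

elk rat

Insert ant: tree is empty, so ant becomes the root.
Insert fox: fox > ant → go right. Place as right child of ant.
Insert elk: elk > ant → go right; elk < fox → go left. Place as left child of fox.
Insert rat: rat > ant → go right; rat > fox → go right. Place as right child of fox.
Insert bee: bee > ant → go right; bee < fox → go left; bee < elk → go left. Place as left child of elk.
Insert pig: pig > ant → go right; pig > fox → go right; pig < rat → go left. Place as left child of rat.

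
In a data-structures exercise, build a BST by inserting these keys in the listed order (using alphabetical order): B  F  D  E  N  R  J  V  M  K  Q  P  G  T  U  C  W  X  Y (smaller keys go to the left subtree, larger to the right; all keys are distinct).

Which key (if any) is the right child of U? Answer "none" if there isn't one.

Insert B: tree is empty, so B becomes the root.
Insert F: F > B → go right. Place as right child of B.
Insert D: D > B → go right; D < F → go left. Place as left child of F.
Insert E: E > B → go right; E < F → go left; E > D → go right. Place as right child of D.
Insert N: N > B → go right; N > F → go right. Place as right child of F.
Insert R: R > B → go right; R > F → go right; R > N → go right. Place as right child of N.
Insert J: J > B → go right; J > F → go right; J < N → go left. Place as left child of N.
Insert V: V > B → go right; V > F → go right; V > N → go right; V > R → go right. Place as right child of R.
Insert M: M > B → go right; M > F → go right; M < N → go left; M > J → go right. Place as right child of J.
Insert K: K > B → go right; K > F → go right; K < N → go left; K > J → go right; K < M → go left. Place as left child of M.
Insert Q: Q > B → go right; Q > F → go right; Q > N → go right; Q < R → go left. Place as left child of R.
Insert P: P > B → go right; P > F → go right; P > N → go right; P < R → go left; P < Q → go left. Place as left child of Q.
Insert G: G > B → go right; G > F → go right; G < N → go left; G < J → go left. Place as left child of J.
Insert T: T > B → go right; T > F → go right; T > N → go right; T > R → go right; T < V → go left. Place as left child of V.
Insert U: U > B → go right; U > F → go right; U > N → go right; U > R → go right; U < V → go left; U > T → go right. Place as right child of T.
Insert C: C > B → go right; C < F → go left; C < D → go left. Place as left child of D.
Insert W: W > B → go right; W > F → go right; W > N → go right; W > R → go right; W > V → go right. Place as right child of V.
Insert X: X > B → go right; X > F → go right; X > N → go right; X > R → go right; X > V → go right; X > W → go right. Place as right child of W.
Insert Y: Y > B → go right; Y > F → go right; Y > N → go right; Y > R → go right; Y > V → go right; Y > W → go right; Y > X → go right. Place as right child of X.

none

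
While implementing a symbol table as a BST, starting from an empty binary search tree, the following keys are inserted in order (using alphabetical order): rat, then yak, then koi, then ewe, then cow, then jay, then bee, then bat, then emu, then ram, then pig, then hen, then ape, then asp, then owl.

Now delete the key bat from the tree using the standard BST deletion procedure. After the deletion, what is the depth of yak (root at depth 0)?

Resulting structure (node: left, right):
  rat: L=koi, R=yak
  yak: L=–, R=–
  koi: L=ewe, R=ram
  ewe: L=cow, R=jay
  cow: L=bee, R=emu
  jay: L=hen, R=–
  bee: L=bat, R=–
  bat: L=ape, R=–
  emu: L=–, R=–
  ram: L=pig, R=–
  pig: L=owl, R=–
  hen: L=–, R=–
  ape: L=–, R=asp
  asp: L=–, R=–
  owl: L=–, R=–

Delete bat (at most one child — splice it out).
After deletion, path to yak: rat → yak.

1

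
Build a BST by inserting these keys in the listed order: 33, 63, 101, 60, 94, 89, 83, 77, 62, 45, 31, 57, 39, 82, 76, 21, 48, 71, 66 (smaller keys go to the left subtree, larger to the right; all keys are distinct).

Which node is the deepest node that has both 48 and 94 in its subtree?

Resulting structure (node: left, right):
  33: L=31, R=63
  63: L=60, R=101
  101: L=94, R=–
  60: L=45, R=62
  94: L=89, R=–
  89: L=83, R=–
  83: L=77, R=–
  77: L=76, R=82
  62: L=–, R=–
  45: L=39, R=57
  31: L=21, R=–
  57: L=48, R=–
  39: L=–, R=–
  82: L=–, R=–
  76: L=71, R=–
  21: L=–, R=–
  48: L=–, R=–
  71: L=66, R=–
  66: L=–, R=–

Path to 48: 33 → 63 → 60 → 45 → 57 → 48
Path to 94: 33 → 63 → 101 → 94
The paths share a prefix ending at 63, then split left and right.

63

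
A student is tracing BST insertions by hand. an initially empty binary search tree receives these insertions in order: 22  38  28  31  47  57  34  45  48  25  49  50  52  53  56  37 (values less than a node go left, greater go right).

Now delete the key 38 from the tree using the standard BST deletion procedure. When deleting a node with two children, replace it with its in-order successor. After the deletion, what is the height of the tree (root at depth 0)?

9

22: root
38: right child of 22 (depth 1)
28: left child of 38 (depth 2)
31: right child of 28 (depth 3)
47: right child of 38 (depth 2)
57: right child of 47 (depth 3)
34: right child of 31 (depth 4)
45: left child of 47 (depth 3)
48: left child of 57 (depth 4)
25: left child of 28 (depth 3)
49: right child of 48 (depth 5)
50: right child of 49 (depth 6)
52: right child of 50 (depth 7)
53: right child of 52 (depth 8)
56: right child of 53 (depth 9)
37: right child of 34 (depth 5)

Delete 38 (two children — replace with in-order successor).
After deletion, deepest node is 56 at depth 9.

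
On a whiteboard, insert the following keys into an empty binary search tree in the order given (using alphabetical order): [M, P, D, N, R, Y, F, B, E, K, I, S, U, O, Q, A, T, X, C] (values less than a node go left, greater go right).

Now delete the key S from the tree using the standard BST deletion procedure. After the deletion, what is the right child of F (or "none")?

M: root
P: right child of M (depth 1)
D: left child of M (depth 1)
N: left child of P (depth 2)
R: right child of P (depth 2)
Y: right child of R (depth 3)
F: right child of D (depth 2)
B: left child of D (depth 2)
E: left child of F (depth 3)
K: right child of F (depth 3)
I: left child of K (depth 4)
S: left child of Y (depth 4)
U: right child of S (depth 5)
O: right child of N (depth 3)
Q: left child of R (depth 3)
A: left child of B (depth 3)
T: left child of U (depth 6)
X: right child of U (depth 6)
C: right child of B (depth 3)

Delete S (at most one child — splice it out).
After deletion, F's right child: K.

K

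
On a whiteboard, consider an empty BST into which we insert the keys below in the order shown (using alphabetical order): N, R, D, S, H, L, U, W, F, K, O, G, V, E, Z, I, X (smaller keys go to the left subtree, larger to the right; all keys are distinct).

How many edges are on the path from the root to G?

4

Insert N: tree is empty, so N becomes the root.
Insert R: R > N → go right. Place as right child of N.
Insert D: D < N → go left. Place as left child of N.
Insert S: S > N → go right; S > R → go right. Place as right child of R.
Insert H: H < N → go left; H > D → go right. Place as right child of D.
Insert L: L < N → go left; L > D → go right; L > H → go right. Place as right child of H.
Insert U: U > N → go right; U > R → go right; U > S → go right. Place as right child of S.
Insert W: W > N → go right; W > R → go right; W > S → go right; W > U → go right. Place as right child of U.
Insert F: F < N → go left; F > D → go right; F < H → go left. Place as left child of H.
Insert K: K < N → go left; K > D → go right; K > H → go right; K < L → go left. Place as left child of L.
Insert O: O > N → go right; O < R → go left. Place as left child of R.
Insert G: G < N → go left; G > D → go right; G < H → go left; G > F → go right. Place as right child of F.
Insert V: V > N → go right; V > R → go right; V > S → go right; V > U → go right; V < W → go left. Place as left child of W.
Insert E: E < N → go left; E > D → go right; E < H → go left; E < F → go left. Place as left child of F.
Insert Z: Z > N → go right; Z > R → go right; Z > S → go right; Z > U → go right; Z > W → go right. Place as right child of W.
Insert I: I < N → go left; I > D → go right; I > H → go right; I < L → go left; I < K → go left. Place as left child of K.
Insert X: X > N → go right; X > R → go right; X > S → go right; X > U → go right; X > W → go right; X < Z → go left. Place as left child of Z.

Path to G: N → D → H → F → G, which is 4 edges.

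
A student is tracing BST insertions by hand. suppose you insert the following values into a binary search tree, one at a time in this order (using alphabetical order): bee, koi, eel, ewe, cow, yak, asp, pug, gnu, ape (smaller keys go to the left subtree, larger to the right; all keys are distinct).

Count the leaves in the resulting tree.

Insert bee: tree is empty, so bee becomes the root.
Insert koi: koi > bee → go right. Place as right child of bee.
Insert eel: eel > bee → go right; eel < koi → go left. Place as left child of koi.
Insert ewe: ewe > bee → go right; ewe < koi → go left; ewe > eel → go right. Place as right child of eel.
Insert cow: cow > bee → go right; cow < koi → go left; cow < eel → go left. Place as left child of eel.
Insert yak: yak > bee → go right; yak > koi → go right. Place as right child of koi.
Insert asp: asp < bee → go left. Place as left child of bee.
Insert pug: pug > bee → go right; pug > koi → go right; pug < yak → go left. Place as left child of yak.
Insert gnu: gnu > bee → go right; gnu < koi → go left; gnu > eel → go right; gnu > ewe → go right. Place as right child of ewe.
Insert ape: ape < bee → go left; ape < asp → go left. Place as left child of asp.

Leaves: ape, cow, gnu, pug — 4 in total.

4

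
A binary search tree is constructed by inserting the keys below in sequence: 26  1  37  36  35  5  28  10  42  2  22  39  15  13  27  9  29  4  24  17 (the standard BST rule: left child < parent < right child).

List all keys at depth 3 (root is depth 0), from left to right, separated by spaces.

Insert 26: tree is empty, so 26 becomes the root.
Insert 1: 1 < 26 → go left. Place as left child of 26.
Insert 37: 37 > 26 → go right. Place as right child of 26.
Insert 36: 36 > 26 → go right; 36 < 37 → go left. Place as left child of 37.
Insert 35: 35 > 26 → go right; 35 < 37 → go left; 35 < 36 → go left. Place as left child of 36.
Insert 5: 5 < 26 → go left; 5 > 1 → go right. Place as right child of 1.
Insert 28: 28 > 26 → go right; 28 < 37 → go left; 28 < 36 → go left; 28 < 35 → go left. Place as left child of 35.
Insert 10: 10 < 26 → go left; 10 > 1 → go right; 10 > 5 → go right. Place as right child of 5.
Insert 42: 42 > 26 → go right; 42 > 37 → go right. Place as right child of 37.
Insert 2: 2 < 26 → go left; 2 > 1 → go right; 2 < 5 → go left. Place as left child of 5.
Insert 22: 22 < 26 → go left; 22 > 1 → go right; 22 > 5 → go right; 22 > 10 → go right. Place as right child of 10.
Insert 39: 39 > 26 → go right; 39 > 37 → go right; 39 < 42 → go left. Place as left child of 42.
Insert 15: 15 < 26 → go left; 15 > 1 → go right; 15 > 5 → go right; 15 > 10 → go right; 15 < 22 → go left. Place as left child of 22.
Insert 13: 13 < 26 → go left; 13 > 1 → go right; 13 > 5 → go right; 13 > 10 → go right; 13 < 22 → go left; 13 < 15 → go left. Place as left child of 15.
Insert 27: 27 > 26 → go right; 27 < 37 → go left; 27 < 36 → go left; 27 < 35 → go left; 27 < 28 → go left. Place as left child of 28.
Insert 9: 9 < 26 → go left; 9 > 1 → go right; 9 > 5 → go right; 9 < 10 → go left. Place as left child of 10.
Insert 29: 29 > 26 → go right; 29 < 37 → go left; 29 < 36 → go left; 29 < 35 → go left; 29 > 28 → go right. Place as right child of 28.
Insert 4: 4 < 26 → go left; 4 > 1 → go right; 4 < 5 → go left; 4 > 2 → go right. Place as right child of 2.
Insert 24: 24 < 26 → go left; 24 > 1 → go right; 24 > 5 → go right; 24 > 10 → go right; 24 > 22 → go right. Place as right child of 22.
Insert 17: 17 < 26 → go left; 17 > 1 → go right; 17 > 5 → go right; 17 > 10 → go right; 17 < 22 → go left; 17 > 15 → go right. Place as right child of 15.

2 10 35 39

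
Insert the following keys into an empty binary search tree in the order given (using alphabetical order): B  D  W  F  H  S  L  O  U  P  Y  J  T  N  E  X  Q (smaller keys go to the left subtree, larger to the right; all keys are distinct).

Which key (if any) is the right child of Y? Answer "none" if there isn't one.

Insert B: tree is empty, so B becomes the root.
Insert D: D > B → go right. Place as right child of B.
Insert W: W > B → go right; W > D → go right. Place as right child of D.
Insert F: F > B → go right; F > D → go right; F < W → go left. Place as left child of W.
Insert H: H > B → go right; H > D → go right; H < W → go left; H > F → go right. Place as right child of F.
Insert S: S > B → go right; S > D → go right; S < W → go left; S > F → go right; S > H → go right. Place as right child of H.
Insert L: L > B → go right; L > D → go right; L < W → go left; L > F → go right; L > H → go right; L < S → go left. Place as left child of S.
Insert O: O > B → go right; O > D → go right; O < W → go left; O > F → go right; O > H → go right; O < S → go left; O > L → go right. Place as right child of L.
Insert U: U > B → go right; U > D → go right; U < W → go left; U > F → go right; U > H → go right; U > S → go right. Place as right child of S.
Insert P: P > B → go right; P > D → go right; P < W → go left; P > F → go right; P > H → go right; P < S → go left; P > L → go right; P > O → go right. Place as right child of O.
Insert Y: Y > B → go right; Y > D → go right; Y > W → go right. Place as right child of W.
Insert J: J > B → go right; J > D → go right; J < W → go left; J > F → go right; J > H → go right; J < S → go left; J < L → go left. Place as left child of L.
Insert T: T > B → go right; T > D → go right; T < W → go left; T > F → go right; T > H → go right; T > S → go right; T < U → go left. Place as left child of U.
Insert N: N > B → go right; N > D → go right; N < W → go left; N > F → go right; N > H → go right; N < S → go left; N > L → go right; N < O → go left. Place as left child of O.
Insert E: E > B → go right; E > D → go right; E < W → go left; E < F → go left. Place as left child of F.
Insert X: X > B → go right; X > D → go right; X > W → go right; X < Y → go left. Place as left child of Y.
Insert Q: Q > B → go right; Q > D → go right; Q < W → go left; Q > F → go right; Q > H → go right; Q < S → go left; Q > L → go right; Q > O → go right; Q > P → go right. Place as right child of P.

none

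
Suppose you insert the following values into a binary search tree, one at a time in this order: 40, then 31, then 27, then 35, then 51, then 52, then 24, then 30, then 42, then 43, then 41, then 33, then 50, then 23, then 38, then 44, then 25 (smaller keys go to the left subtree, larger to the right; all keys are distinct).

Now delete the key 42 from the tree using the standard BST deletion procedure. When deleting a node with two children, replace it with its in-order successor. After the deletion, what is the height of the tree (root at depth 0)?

Insert 40: tree is empty, so 40 becomes the root.
Insert 31: 31 < 40 → go left. Place as left child of 40.
Insert 27: 27 < 40 → go left; 27 < 31 → go left. Place as left child of 31.
Insert 35: 35 < 40 → go left; 35 > 31 → go right. Place as right child of 31.
Insert 51: 51 > 40 → go right. Place as right child of 40.
Insert 52: 52 > 40 → go right; 52 > 51 → go right. Place as right child of 51.
Insert 24: 24 < 40 → go left; 24 < 31 → go left; 24 < 27 → go left. Place as left child of 27.
Insert 30: 30 < 40 → go left; 30 < 31 → go left; 30 > 27 → go right. Place as right child of 27.
Insert 42: 42 > 40 → go right; 42 < 51 → go left. Place as left child of 51.
Insert 43: 43 > 40 → go right; 43 < 51 → go left; 43 > 42 → go right. Place as right child of 42.
Insert 41: 41 > 40 → go right; 41 < 51 → go left; 41 < 42 → go left. Place as left child of 42.
Insert 33: 33 < 40 → go left; 33 > 31 → go right; 33 < 35 → go left. Place as left child of 35.
Insert 50: 50 > 40 → go right; 50 < 51 → go left; 50 > 42 → go right; 50 > 43 → go right. Place as right child of 43.
Insert 23: 23 < 40 → go left; 23 < 31 → go left; 23 < 27 → go left; 23 < 24 → go left. Place as left child of 24.
Insert 38: 38 < 40 → go left; 38 > 31 → go right; 38 > 35 → go right. Place as right child of 35.
Insert 44: 44 > 40 → go right; 44 < 51 → go left; 44 > 42 → go right; 44 > 43 → go right; 44 < 50 → go left. Place as left child of 50.
Insert 25: 25 < 40 → go left; 25 < 31 → go left; 25 < 27 → go left; 25 > 24 → go right. Place as right child of 24.

Delete 42 (two children — replace with in-order successor).
After deletion, deepest node is 23 at depth 4.

4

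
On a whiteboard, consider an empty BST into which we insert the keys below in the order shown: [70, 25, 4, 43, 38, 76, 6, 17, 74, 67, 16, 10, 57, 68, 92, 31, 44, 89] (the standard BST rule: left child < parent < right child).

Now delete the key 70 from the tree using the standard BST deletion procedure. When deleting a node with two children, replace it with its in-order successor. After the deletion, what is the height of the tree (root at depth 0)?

6

Resulting structure (node: left, right):
  70: L=25, R=76
  25: L=4, R=43
  4: L=–, R=6
  43: L=38, R=67
  38: L=31, R=–
  76: L=74, R=92
  6: L=–, R=17
  17: L=16, R=–
  74: L=–, R=–
  67: L=57, R=68
  16: L=10, R=–
  10: L=–, R=–
  57: L=44, R=–
  68: L=–, R=–
  92: L=89, R=–
  31: L=–, R=–
  44: L=–, R=–
  89: L=–, R=–

Delete 70 (two children — replace with in-order successor).
After deletion, deepest node is 10 at depth 6.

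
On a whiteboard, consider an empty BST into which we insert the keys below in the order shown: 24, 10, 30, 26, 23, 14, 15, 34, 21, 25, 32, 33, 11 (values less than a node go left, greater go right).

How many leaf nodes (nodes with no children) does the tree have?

4

Insert 24: tree is empty, so 24 becomes the root.
Insert 10: 10 < 24 → go left. Place as left child of 24.
Insert 30: 30 > 24 → go right. Place as right child of 24.
Insert 26: 26 > 24 → go right; 26 < 30 → go left. Place as left child of 30.
Insert 23: 23 < 24 → go left; 23 > 10 → go right. Place as right child of 10.
Insert 14: 14 < 24 → go left; 14 > 10 → go right; 14 < 23 → go left. Place as left child of 23.
Insert 15: 15 < 24 → go left; 15 > 10 → go right; 15 < 23 → go left; 15 > 14 → go right. Place as right child of 14.
Insert 34: 34 > 24 → go right; 34 > 30 → go right. Place as right child of 30.
Insert 21: 21 < 24 → go left; 21 > 10 → go right; 21 < 23 → go left; 21 > 14 → go right; 21 > 15 → go right. Place as right child of 15.
Insert 25: 25 > 24 → go right; 25 < 30 → go left; 25 < 26 → go left. Place as left child of 26.
Insert 32: 32 > 24 → go right; 32 > 30 → go right; 32 < 34 → go left. Place as left child of 34.
Insert 33: 33 > 24 → go right; 33 > 30 → go right; 33 < 34 → go left; 33 > 32 → go right. Place as right child of 32.
Insert 11: 11 < 24 → go left; 11 > 10 → go right; 11 < 23 → go left; 11 < 14 → go left. Place as left child of 14.

Leaves: 11, 21, 25, 33 — 4 in total.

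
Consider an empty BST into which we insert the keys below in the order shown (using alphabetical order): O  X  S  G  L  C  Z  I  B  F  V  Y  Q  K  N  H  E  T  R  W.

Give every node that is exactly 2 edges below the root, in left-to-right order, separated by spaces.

Insert O: tree is empty, so O becomes the root.
Insert X: X > O → go right. Place as right child of O.
Insert S: S > O → go right; S < X → go left. Place as left child of X.
Insert G: G < O → go left. Place as left child of O.
Insert L: L < O → go left; L > G → go right. Place as right child of G.
Insert C: C < O → go left; C < G → go left. Place as left child of G.
Insert Z: Z > O → go right; Z > X → go right. Place as right child of X.
Insert I: I < O → go left; I > G → go right; I < L → go left. Place as left child of L.
Insert B: B < O → go left; B < G → go left; B < C → go left. Place as left child of C.
Insert F: F < O → go left; F < G → go left; F > C → go right. Place as right child of C.
Insert V: V > O → go right; V < X → go left; V > S → go right. Place as right child of S.
Insert Y: Y > O → go right; Y > X → go right; Y < Z → go left. Place as left child of Z.
Insert Q: Q > O → go right; Q < X → go left; Q < S → go left. Place as left child of S.
Insert K: K < O → go left; K > G → go right; K < L → go left; K > I → go right. Place as right child of I.
Insert N: N < O → go left; N > G → go right; N > L → go right. Place as right child of L.
Insert H: H < O → go left; H > G → go right; H < L → go left; H < I → go left. Place as left child of I.
Insert E: E < O → go left; E < G → go left; E > C → go right; E < F → go left. Place as left child of F.
Insert T: T > O → go right; T < X → go left; T > S → go right; T < V → go left. Place as left child of V.
Insert R: R > O → go right; R < X → go left; R < S → go left; R > Q → go right. Place as right child of Q.
Insert W: W > O → go right; W < X → go left; W > S → go right; W > V → go right. Place as right child of V.

C L S Z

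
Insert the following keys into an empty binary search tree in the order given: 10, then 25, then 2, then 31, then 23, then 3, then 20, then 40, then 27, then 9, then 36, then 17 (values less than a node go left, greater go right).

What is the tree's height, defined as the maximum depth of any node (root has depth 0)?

10: root
25: right child of 10 (depth 1)
2: left child of 10 (depth 1)
31: right child of 25 (depth 2)
23: left child of 25 (depth 2)
3: right child of 2 (depth 2)
20: left child of 23 (depth 3)
40: right child of 31 (depth 3)
27: left child of 31 (depth 3)
9: right child of 3 (depth 3)
36: left child of 40 (depth 4)
17: left child of 20 (depth 4)

The deepest node is 36 at depth 4.

4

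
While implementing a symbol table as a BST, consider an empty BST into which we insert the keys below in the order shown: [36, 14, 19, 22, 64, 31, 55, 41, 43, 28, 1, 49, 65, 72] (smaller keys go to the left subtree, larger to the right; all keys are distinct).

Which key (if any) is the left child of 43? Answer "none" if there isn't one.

Insert 36: tree is empty, so 36 becomes the root.
Insert 14: 14 < 36 → go left. Place as left child of 36.
Insert 19: 19 < 36 → go left; 19 > 14 → go right. Place as right child of 14.
Insert 22: 22 < 36 → go left; 22 > 14 → go right; 22 > 19 → go right. Place as right child of 19.
Insert 64: 64 > 36 → go right. Place as right child of 36.
Insert 31: 31 < 36 → go left; 31 > 14 → go right; 31 > 19 → go right; 31 > 22 → go right. Place as right child of 22.
Insert 55: 55 > 36 → go right; 55 < 64 → go left. Place as left child of 64.
Insert 41: 41 > 36 → go right; 41 < 64 → go left; 41 < 55 → go left. Place as left child of 55.
Insert 43: 43 > 36 → go right; 43 < 64 → go left; 43 < 55 → go left; 43 > 41 → go right. Place as right child of 41.
Insert 28: 28 < 36 → go left; 28 > 14 → go right; 28 > 19 → go right; 28 > 22 → go right; 28 < 31 → go left. Place as left child of 31.
Insert 1: 1 < 36 → go left; 1 < 14 → go left. Place as left child of 14.
Insert 49: 49 > 36 → go right; 49 < 64 → go left; 49 < 55 → go left; 49 > 41 → go right; 49 > 43 → go right. Place as right child of 43.
Insert 65: 65 > 36 → go right; 65 > 64 → go right. Place as right child of 64.
Insert 72: 72 > 36 → go right; 72 > 64 → go right; 72 > 65 → go right. Place as right child of 65.

none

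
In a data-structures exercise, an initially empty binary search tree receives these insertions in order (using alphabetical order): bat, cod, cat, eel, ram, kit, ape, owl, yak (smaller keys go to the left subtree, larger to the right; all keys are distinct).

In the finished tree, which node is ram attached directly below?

Insert bat: tree is empty, so bat becomes the root.
Insert cod: cod > bat → go right. Place as right child of bat.
Insert cat: cat > bat → go right; cat < cod → go left. Place as left child of cod.
Insert eel: eel > bat → go right; eel > cod → go right. Place as right child of cod.
Insert ram: ram > bat → go right; ram > cod → go right; ram > eel → go right. Place as right child of eel.
Insert kit: kit > bat → go right; kit > cod → go right; kit > eel → go right; kit < ram → go left. Place as left child of ram.
Insert ape: ape < bat → go left. Place as left child of bat.
Insert owl: owl > bat → go right; owl > cod → go right; owl > eel → go right; owl < ram → go left; owl > kit → go right. Place as right child of kit.
Insert yak: yak > bat → go right; yak > cod → go right; yak > eel → go right; yak > ram → go right. Place as right child of ram.

eel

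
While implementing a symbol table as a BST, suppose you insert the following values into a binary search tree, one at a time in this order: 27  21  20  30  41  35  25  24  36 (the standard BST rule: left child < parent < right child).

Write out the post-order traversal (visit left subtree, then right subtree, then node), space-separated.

20 24 25 21 36 35 41 30 27

Insert 27: tree is empty, so 27 becomes the root.
Insert 21: 21 < 27 → go left. Place as left child of 27.
Insert 20: 20 < 27 → go left; 20 < 21 → go left. Place as left child of 21.
Insert 30: 30 > 27 → go right. Place as right child of 27.
Insert 41: 41 > 27 → go right; 41 > 30 → go right. Place as right child of 30.
Insert 35: 35 > 27 → go right; 35 > 30 → go right; 35 < 41 → go left. Place as left child of 41.
Insert 25: 25 < 27 → go left; 25 > 21 → go right. Place as right child of 21.
Insert 24: 24 < 27 → go left; 24 > 21 → go right; 24 < 25 → go left. Place as left child of 25.
Insert 36: 36 > 27 → go right; 36 > 30 → go right; 36 < 41 → go left; 36 > 35 → go right. Place as right child of 35.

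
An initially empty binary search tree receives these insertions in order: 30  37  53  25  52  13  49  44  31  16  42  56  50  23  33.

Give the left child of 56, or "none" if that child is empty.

none

Insert 30: tree is empty, so 30 becomes the root.
Insert 37: 37 > 30 → go right. Place as right child of 30.
Insert 53: 53 > 30 → go right; 53 > 37 → go right. Place as right child of 37.
Insert 25: 25 < 30 → go left. Place as left child of 30.
Insert 52: 52 > 30 → go right; 52 > 37 → go right; 52 < 53 → go left. Place as left child of 53.
Insert 13: 13 < 30 → go left; 13 < 25 → go left. Place as left child of 25.
Insert 49: 49 > 30 → go right; 49 > 37 → go right; 49 < 53 → go left; 49 < 52 → go left. Place as left child of 52.
Insert 44: 44 > 30 → go right; 44 > 37 → go right; 44 < 53 → go left; 44 < 52 → go left; 44 < 49 → go left. Place as left child of 49.
Insert 31: 31 > 30 → go right; 31 < 37 → go left. Place as left child of 37.
Insert 16: 16 < 30 → go left; 16 < 25 → go left; 16 > 13 → go right. Place as right child of 13.
Insert 42: 42 > 30 → go right; 42 > 37 → go right; 42 < 53 → go left; 42 < 52 → go left; 42 < 49 → go left; 42 < 44 → go left. Place as left child of 44.
Insert 56: 56 > 30 → go right; 56 > 37 → go right; 56 > 53 → go right. Place as right child of 53.
Insert 50: 50 > 30 → go right; 50 > 37 → go right; 50 < 53 → go left; 50 < 52 → go left; 50 > 49 → go right. Place as right child of 49.
Insert 23: 23 < 30 → go left; 23 < 25 → go left; 23 > 13 → go right; 23 > 16 → go right. Place as right child of 16.
Insert 33: 33 > 30 → go right; 33 < 37 → go left; 33 > 31 → go right. Place as right child of 31.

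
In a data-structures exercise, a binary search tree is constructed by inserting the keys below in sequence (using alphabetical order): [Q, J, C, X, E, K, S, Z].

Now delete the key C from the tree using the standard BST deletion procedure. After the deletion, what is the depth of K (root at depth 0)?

2

Q: root
J: left child of Q (depth 1)
C: left child of J (depth 2)
X: right child of Q (depth 1)
E: right child of C (depth 3)
K: right child of J (depth 2)
S: left child of X (depth 2)
Z: right child of X (depth 2)

Delete C (at most one child — splice it out).
After deletion, path to K: Q → J → K.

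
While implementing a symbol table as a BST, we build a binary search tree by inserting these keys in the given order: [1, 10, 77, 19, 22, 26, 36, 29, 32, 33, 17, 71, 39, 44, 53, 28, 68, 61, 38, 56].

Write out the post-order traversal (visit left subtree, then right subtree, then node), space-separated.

Resulting structure (node: left, right):
  1: L=–, R=10
  10: L=–, R=77
  77: L=19, R=–
  19: L=17, R=22
  22: L=–, R=26
  26: L=–, R=36
  36: L=29, R=71
  29: L=28, R=32
  32: L=–, R=33
  33: L=–, R=–
  17: L=–, R=–
  71: L=39, R=–
  39: L=38, R=44
  44: L=–, R=53
  53: L=–, R=68
  28: L=–, R=–
  68: L=61, R=–
  61: L=56, R=–
  38: L=–, R=–
  56: L=–, R=–

17 28 33 32 29 38 56 61 68 53 44 39 71 36 26 22 19 77 10 1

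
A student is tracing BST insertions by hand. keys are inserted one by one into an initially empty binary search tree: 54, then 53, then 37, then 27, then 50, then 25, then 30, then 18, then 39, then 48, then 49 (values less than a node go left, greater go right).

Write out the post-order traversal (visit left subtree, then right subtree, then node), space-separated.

18 25 30 27 49 48 39 50 37 53 54

Resulting structure (node: left, right):
  54: L=53, R=–
  53: L=37, R=–
  37: L=27, R=50
  27: L=25, R=30
  50: L=39, R=–
  25: L=18, R=–
  30: L=–, R=–
  18: L=–, R=–
  39: L=–, R=48
  48: L=–, R=49
  49: L=–, R=–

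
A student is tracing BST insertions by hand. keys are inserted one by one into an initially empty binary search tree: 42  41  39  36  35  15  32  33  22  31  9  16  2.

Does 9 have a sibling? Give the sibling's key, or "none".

32

Resulting structure (node: left, right):
  42: L=41, R=–
  41: L=39, R=–
  39: L=36, R=–
  36: L=35, R=–
  35: L=15, R=–
  15: L=9, R=32
  32: L=22, R=33
  33: L=–, R=–
  22: L=16, R=31
  31: L=–, R=–
  9: L=2, R=–
  16: L=–, R=–
  2: L=–, R=–

9's parent is 15; the other child of 15 is 32.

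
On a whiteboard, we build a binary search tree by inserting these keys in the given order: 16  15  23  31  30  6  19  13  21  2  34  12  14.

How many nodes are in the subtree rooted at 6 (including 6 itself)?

Resulting structure (node: left, right):
  16: L=15, R=23
  15: L=6, R=–
  23: L=19, R=31
  31: L=30, R=34
  30: L=–, R=–
  6: L=2, R=13
  19: L=–, R=21
  13: L=12, R=14
  21: L=–, R=–
  2: L=–, R=–
  34: L=–, R=–
  12: L=–, R=–
  14: L=–, R=–

Subtree rooted at 6 contains: 6, 2, 13, 12, 14 — 5 nodes.

5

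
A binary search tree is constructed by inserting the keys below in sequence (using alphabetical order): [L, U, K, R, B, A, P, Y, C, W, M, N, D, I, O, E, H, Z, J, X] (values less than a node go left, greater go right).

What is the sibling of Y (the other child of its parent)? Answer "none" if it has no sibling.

R

Insert L: tree is empty, so L becomes the root.
Insert U: U > L → go right. Place as right child of L.
Insert K: K < L → go left. Place as left child of L.
Insert R: R > L → go right; R < U → go left. Place as left child of U.
Insert B: B < L → go left; B < K → go left. Place as left child of K.
Insert A: A < L → go left; A < K → go left; A < B → go left. Place as left child of B.
Insert P: P > L → go right; P < U → go left; P < R → go left. Place as left child of R.
Insert Y: Y > L → go right; Y > U → go right. Place as right child of U.
Insert C: C < L → go left; C < K → go left; C > B → go right. Place as right child of B.
Insert W: W > L → go right; W > U → go right; W < Y → go left. Place as left child of Y.
Insert M: M > L → go right; M < U → go left; M < R → go left; M < P → go left. Place as left child of P.
Insert N: N > L → go right; N < U → go left; N < R → go left; N < P → go left; N > M → go right. Place as right child of M.
Insert D: D < L → go left; D < K → go left; D > B → go right; D > C → go right. Place as right child of C.
Insert I: I < L → go left; I < K → go left; I > B → go right; I > C → go right; I > D → go right. Place as right child of D.
Insert O: O > L → go right; O < U → go left; O < R → go left; O < P → go left; O > M → go right; O > N → go right. Place as right child of N.
Insert E: E < L → go left; E < K → go left; E > B → go right; E > C → go right; E > D → go right; E < I → go left. Place as left child of I.
Insert H: H < L → go left; H < K → go left; H > B → go right; H > C → go right; H > D → go right; H < I → go left; H > E → go right. Place as right child of E.
Insert Z: Z > L → go right; Z > U → go right; Z > Y → go right. Place as right child of Y.
Insert J: J < L → go left; J < K → go left; J > B → go right; J > C → go right; J > D → go right; J > I → go right. Place as right child of I.
Insert X: X > L → go right; X > U → go right; X < Y → go left; X > W → go right. Place as right child of W.

Y's parent is U; the other child of U is R.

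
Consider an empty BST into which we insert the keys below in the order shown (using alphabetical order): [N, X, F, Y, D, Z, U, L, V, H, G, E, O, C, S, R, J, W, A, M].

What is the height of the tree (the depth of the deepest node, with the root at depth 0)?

Insert N: tree is empty, so N becomes the root.
Insert X: X > N → go right. Place as right child of N.
Insert F: F < N → go left. Place as left child of N.
Insert Y: Y > N → go right; Y > X → go right. Place as right child of X.
Insert D: D < N → go left; D < F → go left. Place as left child of F.
Insert Z: Z > N → go right; Z > X → go right; Z > Y → go right. Place as right child of Y.
Insert U: U > N → go right; U < X → go left. Place as left child of X.
Insert L: L < N → go left; L > F → go right. Place as right child of F.
Insert V: V > N → go right; V < X → go left; V > U → go right. Place as right child of U.
Insert H: H < N → go left; H > F → go right; H < L → go left. Place as left child of L.
Insert G: G < N → go left; G > F → go right; G < L → go left; G < H → go left. Place as left child of H.
Insert E: E < N → go left; E < F → go left; E > D → go right. Place as right child of D.
Insert O: O > N → go right; O < X → go left; O < U → go left. Place as left child of U.
Insert C: C < N → go left; C < F → go left; C < D → go left. Place as left child of D.
Insert S: S > N → go right; S < X → go left; S < U → go left; S > O → go right. Place as right child of O.
Insert R: R > N → go right; R < X → go left; R < U → go left; R > O → go right; R < S → go left. Place as left child of S.
Insert J: J < N → go left; J > F → go right; J < L → go left; J > H → go right. Place as right child of H.
Insert W: W > N → go right; W < X → go left; W > U → go right; W > V → go right. Place as right child of V.
Insert A: A < N → go left; A < F → go left; A < D → go left; A < C → go left. Place as left child of C.
Insert M: M < N → go left; M > F → go right; M > L → go right. Place as right child of L.

The deepest node is R at depth 5.

5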